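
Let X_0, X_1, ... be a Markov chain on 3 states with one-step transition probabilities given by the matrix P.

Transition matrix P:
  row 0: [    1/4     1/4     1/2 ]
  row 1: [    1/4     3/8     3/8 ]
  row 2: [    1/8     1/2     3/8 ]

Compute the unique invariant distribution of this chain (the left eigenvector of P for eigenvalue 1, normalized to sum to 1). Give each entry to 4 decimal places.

π = [0.2000, 0.4000, 0.4000]

Balance equations π_j = Σ_i π_i·P[i][j]:
  π_0 = 1/4·π_0 + 1/4·π_1 + 1/8·π_2
  π_1 = 1/4·π_0 + 3/8·π_1 + 1/2·π_2
  normalize: π_0 + π_1 + π_2 = 1
Solving the linear system gives exactly π = [1/5, 2/5, 2/5].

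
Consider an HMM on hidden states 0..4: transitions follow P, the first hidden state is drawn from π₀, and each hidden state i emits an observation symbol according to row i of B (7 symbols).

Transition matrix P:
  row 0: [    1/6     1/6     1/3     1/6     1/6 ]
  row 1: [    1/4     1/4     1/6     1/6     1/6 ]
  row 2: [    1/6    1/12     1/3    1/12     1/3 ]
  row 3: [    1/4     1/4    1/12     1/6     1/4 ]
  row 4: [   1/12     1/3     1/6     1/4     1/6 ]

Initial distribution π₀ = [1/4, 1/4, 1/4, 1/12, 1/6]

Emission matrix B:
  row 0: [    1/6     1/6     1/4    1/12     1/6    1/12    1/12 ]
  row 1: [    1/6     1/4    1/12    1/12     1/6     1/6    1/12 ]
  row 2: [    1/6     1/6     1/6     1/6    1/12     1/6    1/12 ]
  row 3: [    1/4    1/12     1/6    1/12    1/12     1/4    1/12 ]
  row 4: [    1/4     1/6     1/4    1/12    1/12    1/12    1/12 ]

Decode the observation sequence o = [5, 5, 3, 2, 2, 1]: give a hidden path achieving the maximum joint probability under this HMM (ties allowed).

t=0: δ = [2.083e-02, 4.167e-02, 4.167e-02, 2.083e-02, 1.389e-02]  (obs o_0=5)
t=1: δ = [8.681e-04, 1.736e-03, 2.315e-03, 1.736e-03, 1.157e-03]  ψ = [1, 1, 2, 1, 2]  (obs o_1=5)
t=2: δ = [3.617e-05, 3.617e-05, 1.286e-04, 2.411e-05, 6.430e-05]  ψ = [1, 1, 2, 1, 2]  (obs o_2=3)
t=3: δ = [5.358e-06, 1.786e-06, 7.144e-06, 2.679e-06, 1.072e-05]  ψ = [2, 4, 2, 4, 2]  (obs o_3=2)
t=4: δ = [2.977e-07, 2.977e-07, 3.969e-07, 4.465e-07, 5.954e-07]  ψ = [2, 4, 2, 4, 2]  (obs o_4=2)
t=5: δ = [1.861e-08, 4.961e-08, 2.205e-08, 1.240e-08, 2.205e-08]  ψ = [3, 4, 2, 4, 2]  (obs o_5=1)
backtrack: best end state = 1; path = [2, 2, 2, 2, 4, 1]

path = [2, 2, 2, 2, 4, 1]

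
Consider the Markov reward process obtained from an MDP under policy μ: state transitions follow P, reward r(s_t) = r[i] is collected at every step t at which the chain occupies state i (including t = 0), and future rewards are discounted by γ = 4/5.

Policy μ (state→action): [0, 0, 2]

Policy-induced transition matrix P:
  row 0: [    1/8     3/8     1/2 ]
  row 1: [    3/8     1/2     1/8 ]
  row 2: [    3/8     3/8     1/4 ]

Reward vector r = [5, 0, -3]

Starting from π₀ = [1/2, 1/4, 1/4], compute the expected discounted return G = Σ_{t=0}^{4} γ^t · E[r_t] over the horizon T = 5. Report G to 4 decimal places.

t=0: π = [0.5000, 0.2500, 0.2500], E[r] = 1.7500, γ^t·E[r] = 1.750000, running G = 1.750000
t=1: π = [0.2500, 0.4063, 0.3438], E[r] = 0.2188, γ^t·E[r] = 0.175000, running G = 1.925000
t=2: π = [0.3125, 0.4258, 0.2617], E[r] = 0.7773, γ^t·E[r] = 0.497500, running G = 2.422500
t=3: π = [0.2969, 0.4282, 0.2749], E[r] = 0.6597, γ^t·E[r] = 0.337750, running G = 2.760250
t=4: π = [0.3008, 0.4285, 0.2707], E[r] = 0.6918, γ^t·E[r] = 0.283375, running G = 3.043625

G = 3.0436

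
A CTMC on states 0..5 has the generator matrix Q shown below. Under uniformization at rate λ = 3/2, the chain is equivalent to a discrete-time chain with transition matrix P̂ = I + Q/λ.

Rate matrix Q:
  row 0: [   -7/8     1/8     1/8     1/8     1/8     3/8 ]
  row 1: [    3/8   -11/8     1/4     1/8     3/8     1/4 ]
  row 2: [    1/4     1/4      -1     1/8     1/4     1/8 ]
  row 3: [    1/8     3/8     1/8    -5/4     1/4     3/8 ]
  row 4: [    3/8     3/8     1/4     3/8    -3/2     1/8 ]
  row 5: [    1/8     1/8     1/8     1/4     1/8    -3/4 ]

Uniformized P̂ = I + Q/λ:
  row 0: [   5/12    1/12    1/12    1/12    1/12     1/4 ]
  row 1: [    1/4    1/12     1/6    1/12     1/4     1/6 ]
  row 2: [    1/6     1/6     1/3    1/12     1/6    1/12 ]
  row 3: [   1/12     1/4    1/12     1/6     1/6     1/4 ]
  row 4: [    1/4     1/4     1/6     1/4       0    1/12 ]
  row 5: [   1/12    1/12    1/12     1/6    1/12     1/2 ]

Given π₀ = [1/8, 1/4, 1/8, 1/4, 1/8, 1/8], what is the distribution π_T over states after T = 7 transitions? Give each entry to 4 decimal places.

π = [0.2068, 0.1376, 0.1397, 0.1363, 0.1193, 0.2604]

t=0: π = [0.1250, 0.2500, 0.1250, 0.2500, 0.1250, 0.1250]
t=1: π = [0.1979, 0.1563, 0.1458, 0.1354, 0.1458, 0.2188]
t=2: π = [0.2118, 0.1424, 0.1450, 0.1372, 0.1207, 0.2431]
t=3: π = [0.2099, 0.1384, 0.1415, 0.1351, 0.1205, 0.2546]
t=4: π = [0.2082, 0.1377, 0.1403, 0.1359, 0.1194, 0.2585]
t=5: π = [0.2073, 0.1376, 0.1398, 0.1361, 0.1194, 0.2599]
t=6: π = [0.2069, 0.1376, 0.1397, 0.1362, 0.1193, 0.2603]
t=7: π = [0.2068, 0.1376, 0.1397, 0.1363, 0.1193, 0.2604]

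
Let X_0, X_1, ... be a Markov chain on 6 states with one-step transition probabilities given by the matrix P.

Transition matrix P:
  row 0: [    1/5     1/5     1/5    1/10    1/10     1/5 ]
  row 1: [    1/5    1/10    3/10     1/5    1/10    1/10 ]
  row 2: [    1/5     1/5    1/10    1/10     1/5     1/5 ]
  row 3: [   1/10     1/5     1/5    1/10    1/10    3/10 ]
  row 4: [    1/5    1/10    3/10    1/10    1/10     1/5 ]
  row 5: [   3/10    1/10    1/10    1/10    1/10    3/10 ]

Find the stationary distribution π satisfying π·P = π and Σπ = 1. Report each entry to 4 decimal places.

π = [0.2103, 0.1512, 0.1865, 0.1151, 0.1187, 0.2182]

Balance equations π_j = Σ_i π_i·P[i][j]:
  π_0 = 1/5·π_0 + 1/5·π_1 + 1/5·π_2 + 1/10·π_3 + 1/5·π_4 + 3/10·π_5
  π_1 = 1/5·π_0 + 1/10·π_1 + 1/5·π_2 + 1/5·π_3 + 1/10·π_4 + 1/10·π_5
  π_2 = 1/5·π_0 + 3/10·π_1 + 1/10·π_2 + 1/5·π_3 + 3/10·π_4 + 1/10·π_5
  π_3 = 1/10·π_0 + 1/5·π_1 + 1/10·π_2 + 1/10·π_3 + 1/10·π_4 + 1/10·π_5
  π_4 = 1/10·π_0 + 1/10·π_1 + 1/5·π_2 + 1/10·π_3 + 1/10·π_4 + 1/10·π_5
  normalize: π_0 + π_1 + π_2 + π_3 + π_4 + π_5 = 1
Solving the linear system gives exactly π = [2501/11892, 899/5946, 1109/5946, 1369/11892, 1411/11892, 865/3964].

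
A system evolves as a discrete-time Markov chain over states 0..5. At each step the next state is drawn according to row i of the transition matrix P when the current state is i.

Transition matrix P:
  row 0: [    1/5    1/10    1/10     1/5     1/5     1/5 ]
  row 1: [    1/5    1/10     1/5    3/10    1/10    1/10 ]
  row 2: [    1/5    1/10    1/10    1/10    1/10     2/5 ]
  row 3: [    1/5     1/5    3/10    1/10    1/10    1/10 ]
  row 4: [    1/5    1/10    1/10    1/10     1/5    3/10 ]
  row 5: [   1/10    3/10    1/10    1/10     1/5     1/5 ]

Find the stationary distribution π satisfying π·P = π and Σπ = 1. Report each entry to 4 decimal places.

π = [0.1786, 0.1577, 0.1457, 0.1494, 0.1547, 0.2139]

Balance equations π_j = Σ_i π_i·P[i][j]:
  π_0 = 1/5·π_0 + 1/5·π_1 + 1/5·π_2 + 1/5·π_3 + 1/5·π_4 + 1/10·π_5
  π_1 = 1/10·π_0 + 1/10·π_1 + 1/10·π_2 + 1/5·π_3 + 1/10·π_4 + 3/10·π_5
  π_2 = 1/10·π_0 + 1/5·π_1 + 1/10·π_2 + 3/10·π_3 + 1/10·π_4 + 1/10·π_5
  π_3 = 1/5·π_0 + 3/10·π_1 + 1/10·π_2 + 1/10·π_3 + 1/10·π_4 + 1/10·π_5
  π_4 = 1/5·π_0 + 1/10·π_1 + 1/10·π_2 + 1/10·π_3 + 1/5·π_4 + 1/5·π_5
  normalize: π_0 + π_1 + π_2 + π_3 + π_4 + π_5 = 1
Solving the linear system gives exactly π = [6617/37047, 5843/37047, 5396/37047, 1845/12349, 5732/37047, 7924/37047].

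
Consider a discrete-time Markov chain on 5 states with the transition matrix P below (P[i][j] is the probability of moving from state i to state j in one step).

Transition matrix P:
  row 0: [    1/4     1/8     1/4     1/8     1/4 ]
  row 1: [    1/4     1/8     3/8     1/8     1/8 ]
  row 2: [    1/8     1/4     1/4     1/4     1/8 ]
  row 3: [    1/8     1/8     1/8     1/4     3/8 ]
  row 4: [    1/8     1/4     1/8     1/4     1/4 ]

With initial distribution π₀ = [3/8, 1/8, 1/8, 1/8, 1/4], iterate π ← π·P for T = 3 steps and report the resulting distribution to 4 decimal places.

π = [0.1689, 0.1804, 0.2190, 0.2061, 0.2256]

t=0: π = [0.3750, 0.1250, 0.1250, 0.1250, 0.2500]
t=1: π = [0.1875, 0.1719, 0.2188, 0.1875, 0.2344]
t=2: π = [0.1699, 0.1816, 0.2188, 0.2051, 0.2246]
t=3: π = [0.1689, 0.1804, 0.2190, 0.2061, 0.2256]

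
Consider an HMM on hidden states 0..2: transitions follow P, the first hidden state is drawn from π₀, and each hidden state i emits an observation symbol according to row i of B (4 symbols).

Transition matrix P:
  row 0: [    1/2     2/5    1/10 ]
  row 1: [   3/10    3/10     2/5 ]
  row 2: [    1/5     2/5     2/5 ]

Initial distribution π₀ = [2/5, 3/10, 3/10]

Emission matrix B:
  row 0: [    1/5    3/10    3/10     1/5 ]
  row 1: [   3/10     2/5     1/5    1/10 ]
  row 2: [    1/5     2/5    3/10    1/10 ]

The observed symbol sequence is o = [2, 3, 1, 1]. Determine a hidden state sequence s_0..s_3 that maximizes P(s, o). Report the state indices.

t=0: δ = [1.200e-01, 6.000e-02, 9.000e-02]  (obs o_0=2)
t=1: δ = [1.200e-02, 4.800e-03, 3.600e-03]  ψ = [0, 0, 2]  (obs o_1=3)
t=2: δ = [1.800e-03, 1.920e-03, 7.680e-04]  ψ = [0, 0, 1]  (obs o_2=1)
t=3: δ = [2.700e-04, 2.880e-04, 3.072e-04]  ψ = [0, 0, 1]  (obs o_3=1)
backtrack: best end state = 2; path = [0, 0, 1, 2]

path = [0, 0, 1, 2]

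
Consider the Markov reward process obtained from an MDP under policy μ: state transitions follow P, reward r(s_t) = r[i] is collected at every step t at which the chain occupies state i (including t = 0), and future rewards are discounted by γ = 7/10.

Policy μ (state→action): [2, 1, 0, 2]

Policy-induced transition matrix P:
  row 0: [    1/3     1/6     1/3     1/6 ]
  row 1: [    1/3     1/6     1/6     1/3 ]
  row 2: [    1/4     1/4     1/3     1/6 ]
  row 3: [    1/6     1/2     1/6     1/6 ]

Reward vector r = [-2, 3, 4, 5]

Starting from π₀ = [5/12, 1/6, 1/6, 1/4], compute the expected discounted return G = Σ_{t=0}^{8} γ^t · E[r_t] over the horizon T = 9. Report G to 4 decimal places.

t=0: π = [0.4167, 0.1667, 0.1667, 0.2500], E[r] = 1.5833, γ^t·E[r] = 1.583333, running G = 1.583333
t=1: π = [0.2778, 0.2639, 0.2639, 0.1944], E[r] = 2.2639, γ^t·E[r] = 1.584722, running G = 3.168056
t=2: π = [0.2789, 0.2535, 0.2569, 0.2106], E[r] = 2.2836, γ^t·E[r] = 1.118947, running G = 4.287002
t=3: π = [0.2768, 0.2583, 0.2560, 0.2089], E[r] = 2.2897, γ^t·E[r] = 0.785380, running G = 5.072382
t=4: π = [0.2772, 0.2576, 0.2555, 0.2097], E[r] = 2.2890, γ^t·E[r] = 0.549585, running G = 5.621967
t=5: π = [0.2771, 0.2579, 0.2554, 0.2096], E[r] = 2.2892, γ^t·E[r] = 0.384745, running G = 6.006712
t=6: π = [0.2771, 0.2578, 0.2554, 0.2096], E[r] = 2.2891, γ^t·E[r] = 0.269316, running G = 6.276028
t=7: π = [0.2771, 0.2578, 0.2554, 0.2096], E[r] = 2.2892, γ^t·E[r] = 0.188522, running G = 6.464550
t=8: π = [0.2771, 0.2578, 0.2554, 0.2096], E[r] = 2.2892, γ^t·E[r] = 0.131965, running G = 6.596515

G = 6.5965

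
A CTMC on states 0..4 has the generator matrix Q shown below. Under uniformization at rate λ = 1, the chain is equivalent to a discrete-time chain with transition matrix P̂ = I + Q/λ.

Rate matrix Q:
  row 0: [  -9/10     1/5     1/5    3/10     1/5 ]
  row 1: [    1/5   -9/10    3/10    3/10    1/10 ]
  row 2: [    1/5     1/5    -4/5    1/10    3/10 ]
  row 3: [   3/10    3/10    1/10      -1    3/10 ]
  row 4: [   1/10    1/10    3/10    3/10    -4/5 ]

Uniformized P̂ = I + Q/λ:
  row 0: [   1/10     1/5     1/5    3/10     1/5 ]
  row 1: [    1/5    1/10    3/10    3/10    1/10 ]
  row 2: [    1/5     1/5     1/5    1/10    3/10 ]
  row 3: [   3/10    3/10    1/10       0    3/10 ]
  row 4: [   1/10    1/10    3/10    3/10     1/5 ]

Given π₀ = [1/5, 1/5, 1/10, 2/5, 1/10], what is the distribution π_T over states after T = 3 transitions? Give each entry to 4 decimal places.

π = [0.1828, 0.1828, 0.2172, 0.1902, 0.2270]

t=0: π = [0.2000, 0.2000, 0.1000, 0.4000, 0.1000]
t=1: π = [0.2100, 0.2100, 0.1900, 0.1600, 0.2300]
t=2: π = [0.1720, 0.1720, 0.2280, 0.2140, 0.2140]
t=3: π = [0.1828, 0.1828, 0.2172, 0.1902, 0.2270]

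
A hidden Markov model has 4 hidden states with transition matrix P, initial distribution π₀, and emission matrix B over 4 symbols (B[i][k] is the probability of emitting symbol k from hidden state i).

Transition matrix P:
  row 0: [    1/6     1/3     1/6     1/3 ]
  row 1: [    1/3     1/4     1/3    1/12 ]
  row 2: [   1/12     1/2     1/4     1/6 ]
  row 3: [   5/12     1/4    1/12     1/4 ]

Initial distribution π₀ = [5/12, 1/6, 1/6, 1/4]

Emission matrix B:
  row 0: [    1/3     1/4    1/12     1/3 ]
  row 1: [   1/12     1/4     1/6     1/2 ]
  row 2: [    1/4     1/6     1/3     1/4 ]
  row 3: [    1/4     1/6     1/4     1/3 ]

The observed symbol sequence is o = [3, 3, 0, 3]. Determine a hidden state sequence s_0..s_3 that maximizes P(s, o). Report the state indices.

t=0: δ = [1.389e-01, 8.333e-02, 4.167e-02, 8.333e-02]  (obs o_0=3)
t=1: δ = [1.157e-02, 2.315e-02, 6.944e-03, 1.543e-02]  ψ = [3, 0, 1, 0]  (obs o_1=3)
t=2: δ = [2.572e-03, 4.823e-04, 1.929e-03, 9.645e-04]  ψ = [1, 1, 1, 0]  (obs o_2=0)
t=3: δ = [1.429e-04, 4.823e-04, 1.206e-04, 2.858e-04]  ψ = [0, 2, 2, 0]  (obs o_3=3)
backtrack: best end state = 1; path = [0, 1, 2, 1]

path = [0, 1, 2, 1]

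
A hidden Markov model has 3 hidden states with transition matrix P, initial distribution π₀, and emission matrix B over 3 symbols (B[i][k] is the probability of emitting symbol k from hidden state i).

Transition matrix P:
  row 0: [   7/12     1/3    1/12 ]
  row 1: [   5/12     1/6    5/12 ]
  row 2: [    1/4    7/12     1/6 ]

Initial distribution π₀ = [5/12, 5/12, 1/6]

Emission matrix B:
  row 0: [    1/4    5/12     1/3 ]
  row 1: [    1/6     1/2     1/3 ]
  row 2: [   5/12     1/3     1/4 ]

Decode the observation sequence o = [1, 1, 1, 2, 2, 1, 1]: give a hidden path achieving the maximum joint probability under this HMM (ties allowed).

t=0: δ = [1.736e-01, 2.083e-01, 5.556e-02]  (obs o_0=1)
t=1: δ = [4.220e-02, 2.894e-02, 2.894e-02]  ψ = [0, 0, 1]  (obs o_1=1)
t=2: δ = [1.026e-02, 8.439e-03, 4.019e-03]  ψ = [0, 2, 1]  (obs o_2=1)
t=3: δ = [1.994e-03, 1.140e-03, 8.791e-04]  ψ = [0, 0, 1]  (obs o_3=2)
t=4: δ = [3.878e-04, 2.216e-04, 1.187e-04]  ψ = [0, 0, 1]  (obs o_4=2)
t=5: δ = [9.425e-05, 6.463e-05, 3.078e-05]  ψ = [0, 0, 1]  (obs o_5=1)
t=6: δ = [2.291e-05, 1.571e-05, 8.976e-06]  ψ = [0, 0, 1]  (obs o_6=1)
backtrack: best end state = 0; path = [0, 0, 0, 0, 0, 0, 0]

path = [0, 0, 0, 0, 0, 0, 0]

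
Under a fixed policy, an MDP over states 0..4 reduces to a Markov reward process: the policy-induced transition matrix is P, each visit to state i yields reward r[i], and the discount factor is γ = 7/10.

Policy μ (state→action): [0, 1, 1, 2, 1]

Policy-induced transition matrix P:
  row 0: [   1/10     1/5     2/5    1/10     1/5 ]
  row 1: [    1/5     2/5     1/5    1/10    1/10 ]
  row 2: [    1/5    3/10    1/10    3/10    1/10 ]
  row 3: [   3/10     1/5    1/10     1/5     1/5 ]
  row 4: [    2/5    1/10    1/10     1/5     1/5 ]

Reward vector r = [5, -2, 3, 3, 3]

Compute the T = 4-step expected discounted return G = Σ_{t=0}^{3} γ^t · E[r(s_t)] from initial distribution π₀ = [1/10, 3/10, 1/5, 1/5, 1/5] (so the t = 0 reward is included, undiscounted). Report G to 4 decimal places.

G = 5.0554

t=0: π = [0.1000, 0.3000, 0.2000, 0.2000, 0.2000], E[r] = 1.7000, γ^t·E[r] = 1.700000, running G = 1.700000
t=1: π = [0.2500, 0.2600, 0.1600, 0.1800, 0.1500], E[r] = 2.2000, γ^t·E[r] = 1.540000, running G = 3.240000
t=2: π = [0.2230, 0.2530, 0.2010, 0.1650, 0.1580], E[r] = 2.1810, γ^t·E[r] = 1.068690, running G = 4.308690
t=3: π = [0.2258, 0.2549, 0.1922, 0.1725, 0.1546], E[r] = 2.1771, γ^t·E[r] = 0.746745, running G = 5.055435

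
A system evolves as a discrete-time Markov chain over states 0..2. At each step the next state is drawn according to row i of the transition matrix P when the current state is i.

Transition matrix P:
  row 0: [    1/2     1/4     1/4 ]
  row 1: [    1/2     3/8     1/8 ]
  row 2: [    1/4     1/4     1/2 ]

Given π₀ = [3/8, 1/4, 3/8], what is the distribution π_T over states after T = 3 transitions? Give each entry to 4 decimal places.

t=0: π = [0.3750, 0.2500, 0.3750]
t=1: π = [0.4063, 0.2813, 0.3125]
t=2: π = [0.4219, 0.2852, 0.2930]
t=3: π = [0.4268, 0.2856, 0.2876]

π = [0.4268, 0.2856, 0.2876]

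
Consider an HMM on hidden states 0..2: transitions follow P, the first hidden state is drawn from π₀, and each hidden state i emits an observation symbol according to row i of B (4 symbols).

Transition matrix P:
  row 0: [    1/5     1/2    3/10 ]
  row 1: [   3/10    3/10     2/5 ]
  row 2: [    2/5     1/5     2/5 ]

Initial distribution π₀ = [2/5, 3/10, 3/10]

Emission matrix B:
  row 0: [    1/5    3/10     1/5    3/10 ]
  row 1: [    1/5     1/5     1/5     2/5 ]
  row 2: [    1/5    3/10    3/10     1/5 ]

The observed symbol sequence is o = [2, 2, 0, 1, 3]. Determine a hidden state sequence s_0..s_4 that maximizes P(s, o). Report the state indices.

t=0: δ = [8.000e-02, 6.000e-02, 9.000e-02]  (obs o_0=2)
t=1: δ = [7.200e-03, 8.000e-03, 1.080e-02]  ψ = [2, 0, 2]  (obs o_1=2)
t=2: δ = [8.640e-04, 7.200e-04, 8.640e-04]  ψ = [2, 0, 2]  (obs o_2=0)
t=3: δ = [1.037e-04, 8.640e-05, 1.037e-04]  ψ = [2, 0, 2]  (obs o_3=1)
t=4: δ = [1.244e-05, 2.074e-05, 8.294e-06]  ψ = [2, 0, 2]  (obs o_4=3)
backtrack: best end state = 1; path = [2, 2, 2, 0, 1]

path = [2, 2, 2, 0, 1]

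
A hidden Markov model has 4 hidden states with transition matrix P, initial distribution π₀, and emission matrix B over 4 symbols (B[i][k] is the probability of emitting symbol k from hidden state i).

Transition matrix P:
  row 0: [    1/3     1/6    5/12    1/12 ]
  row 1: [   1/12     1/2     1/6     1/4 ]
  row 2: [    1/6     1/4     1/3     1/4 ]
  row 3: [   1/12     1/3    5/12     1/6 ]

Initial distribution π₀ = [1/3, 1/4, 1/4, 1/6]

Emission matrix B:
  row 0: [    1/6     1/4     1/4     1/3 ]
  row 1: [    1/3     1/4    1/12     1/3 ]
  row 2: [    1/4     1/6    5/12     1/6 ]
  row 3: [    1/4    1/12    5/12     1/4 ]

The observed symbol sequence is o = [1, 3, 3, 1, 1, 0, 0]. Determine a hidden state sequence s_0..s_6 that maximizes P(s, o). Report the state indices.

path = [1, 1, 1, 1, 1, 1, 1]

t=0: δ = [8.333e-02, 6.250e-02, 4.167e-02, 1.389e-02]  (obs o_0=1)
t=1: δ = [9.259e-03, 1.042e-02, 5.787e-03, 3.906e-03]  ψ = [0, 1, 0, 1]  (obs o_1=3)
t=2: δ = [1.029e-03, 1.736e-03, 6.430e-04, 6.510e-04]  ψ = [0, 1, 0, 1]  (obs o_2=3)
t=3: δ = [8.573e-05, 2.170e-04, 7.144e-05, 3.617e-05]  ψ = [0, 1, 0, 1]  (obs o_3=1)
t=4: δ = [7.144e-06, 2.713e-05, 6.028e-06, 4.521e-06]  ψ = [0, 1, 1, 1]  (obs o_4=1)
t=5: δ = [3.969e-07, 4.521e-06, 1.130e-06, 1.695e-06]  ψ = [0, 1, 1, 1]  (obs o_5=0)
t=6: δ = [6.279e-08, 7.535e-07, 1.884e-07, 2.826e-07]  ψ = [1, 1, 1, 1]  (obs o_6=0)
backtrack: best end state = 1; path = [1, 1, 1, 1, 1, 1, 1]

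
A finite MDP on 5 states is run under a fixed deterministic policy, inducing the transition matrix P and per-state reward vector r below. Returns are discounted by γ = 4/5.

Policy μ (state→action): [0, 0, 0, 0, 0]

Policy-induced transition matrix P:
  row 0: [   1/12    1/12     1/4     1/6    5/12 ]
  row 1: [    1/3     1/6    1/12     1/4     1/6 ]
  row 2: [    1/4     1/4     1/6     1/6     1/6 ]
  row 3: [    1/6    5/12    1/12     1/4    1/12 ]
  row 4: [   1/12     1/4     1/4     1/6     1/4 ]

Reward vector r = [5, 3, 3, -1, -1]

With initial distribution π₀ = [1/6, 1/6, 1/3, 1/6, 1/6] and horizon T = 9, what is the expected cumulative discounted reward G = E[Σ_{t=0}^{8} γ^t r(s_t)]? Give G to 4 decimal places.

G = 7.7251

t=0: π = [0.1667, 0.1667, 0.3333, 0.1667, 0.1667], E[r] = 2.0000, γ^t·E[r] = 2.000000, running G = 2.000000
t=1: π = [0.1944, 0.2361, 0.1667, 0.1944, 0.2083], E[r] = 1.7778, γ^t·E[r] = 1.422222, running G = 3.422222
t=2: π = [0.1863, 0.2303, 0.1644, 0.2025, 0.2164], E[r] = 1.6968, γ^t·E[r] = 1.085926, running G = 4.508148
t=3: π = [0.1852, 0.2335, 0.1642, 0.2027, 0.2144], E[r] = 1.7018, γ^t·E[r] = 0.871309, running G = 5.379457
t=4: π = [0.1860, 0.2335, 0.1636, 0.2030, 0.2139], E[r] = 1.7041, γ^t·E[r] = 0.698002, running G = 6.077458
t=5: π = [0.1859, 0.2334, 0.1636, 0.2030, 0.2141], E[r] = 1.7033, γ^t·E[r] = 0.558151, running G = 6.635610
t=6: π = [0.1859, 0.2334, 0.1636, 0.2030, 0.2141], E[r] = 1.7034, γ^t·E[r] = 0.446528, running G = 7.082137
t=7: π = [0.1859, 0.2334, 0.1636, 0.2030, 0.2141], E[r] = 1.7034, γ^t·E[r] = 0.357228, running G = 7.439365
t=8: π = [0.1859, 0.2334, 0.1636, 0.2030, 0.2141], E[r] = 1.7034, γ^t·E[r] = 0.285781, running G = 7.725146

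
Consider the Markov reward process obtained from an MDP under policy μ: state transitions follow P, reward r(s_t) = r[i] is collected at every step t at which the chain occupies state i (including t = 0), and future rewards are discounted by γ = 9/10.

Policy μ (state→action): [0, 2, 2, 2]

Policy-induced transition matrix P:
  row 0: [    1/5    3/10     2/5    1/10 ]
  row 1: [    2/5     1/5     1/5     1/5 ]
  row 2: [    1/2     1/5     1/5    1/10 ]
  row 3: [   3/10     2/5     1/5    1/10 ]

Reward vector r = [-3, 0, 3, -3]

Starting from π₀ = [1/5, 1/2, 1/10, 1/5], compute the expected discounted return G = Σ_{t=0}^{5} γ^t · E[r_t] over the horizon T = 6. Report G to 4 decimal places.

t=0: π = [0.2000, 0.5000, 0.1000, 0.2000], E[r] = -0.9000, γ^t·E[r] = -0.900000, running G = -0.900000
t=1: π = [0.3500, 0.2600, 0.2400, 0.1500], E[r] = -0.7800, γ^t·E[r] = -0.702000, running G = -1.602000
t=2: π = [0.3390, 0.2650, 0.2700, 0.1260], E[r] = -0.5850, γ^t·E[r] = -0.473850, running G = -2.075850
t=3: π = [0.3466, 0.2591, 0.2678, 0.1265], E[r] = -0.6159, γ^t·E[r] = -0.448991, running G = -2.524841
t=4: π = [0.3448, 0.2600, 0.2693, 0.1259], E[r] = -0.6042, γ^t·E[r] = -0.396416, running G = -2.921257
t=5: π = [0.3454, 0.2597, 0.2690, 0.1260], E[r] = -0.6072, γ^t·E[r] = -0.358569, running G = -3.279825

G = -3.2798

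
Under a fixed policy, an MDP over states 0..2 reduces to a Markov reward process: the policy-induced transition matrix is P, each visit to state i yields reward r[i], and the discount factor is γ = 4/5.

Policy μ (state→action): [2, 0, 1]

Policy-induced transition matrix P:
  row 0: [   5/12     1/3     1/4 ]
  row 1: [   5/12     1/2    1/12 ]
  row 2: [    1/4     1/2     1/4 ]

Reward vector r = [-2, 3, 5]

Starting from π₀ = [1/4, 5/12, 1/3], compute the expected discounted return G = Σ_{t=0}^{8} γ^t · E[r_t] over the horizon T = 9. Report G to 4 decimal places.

t=0: π = [0.2500, 0.4167, 0.3333], E[r] = 2.4167, γ^t·E[r] = 2.416667, running G = 2.416667
t=1: π = [0.3611, 0.4583, 0.1806], E[r] = 1.5556, γ^t·E[r] = 1.244444, running G = 3.661111
t=2: π = [0.3866, 0.4398, 0.1736], E[r] = 1.4144, γ^t·E[r] = 0.905185, running G = 4.566296
t=3: π = [0.3877, 0.4356, 0.1767], E[r] = 1.4147, γ^t·E[r] = 0.724346, running G = 5.290642
t=4: π = [0.3872, 0.4354, 0.1774], E[r] = 1.4187, γ^t·E[r] = 0.581109, running G = 5.871751
t=5: π = [0.3871, 0.4355, 0.1774], E[r] = 1.4194, γ^t·E[r] = 0.465102, running G = 6.336853
t=6: π = [0.3871, 0.4355, 0.1774], E[r] = 1.4194, γ^t·E[r] = 0.372081, running G = 6.708934
t=7: π = [0.3871, 0.4355, 0.1774], E[r] = 1.4194, γ^t·E[r] = 0.297661, running G = 7.006595
t=8: π = [0.3871, 0.4355, 0.1774], E[r] = 1.4194, γ^t·E[r] = 0.238128, running G = 7.244723

G = 7.2447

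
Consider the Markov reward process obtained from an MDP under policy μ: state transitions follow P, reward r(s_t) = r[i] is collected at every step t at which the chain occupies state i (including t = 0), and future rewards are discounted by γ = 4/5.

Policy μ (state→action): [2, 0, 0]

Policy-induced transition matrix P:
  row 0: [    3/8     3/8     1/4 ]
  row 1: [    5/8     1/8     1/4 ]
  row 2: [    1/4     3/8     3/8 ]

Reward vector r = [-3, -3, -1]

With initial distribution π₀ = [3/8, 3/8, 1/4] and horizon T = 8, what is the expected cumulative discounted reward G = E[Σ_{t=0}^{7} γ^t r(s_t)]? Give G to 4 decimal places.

G = -10.1850

t=0: π = [0.3750, 0.3750, 0.2500], E[r] = -2.5000, γ^t·E[r] = -2.500000, running G = -2.500000
t=1: π = [0.4375, 0.2813, 0.2813], E[r] = -2.4375, γ^t·E[r] = -1.950000, running G = -4.450000
t=2: π = [0.4102, 0.3047, 0.2852], E[r] = -2.4297, γ^t·E[r] = -1.555000, running G = -6.005000
t=3: π = [0.4155, 0.2988, 0.2856], E[r] = -2.4287, γ^t·E[r] = -1.243500, running G = -7.248500
t=4: π = [0.4140, 0.3003, 0.2857], E[r] = -2.4286, γ^t·E[r] = -0.994750, running G = -8.243250
t=5: π = [0.4144, 0.2999, 0.2857], E[r] = -2.4286, γ^t·E[r] = -0.795795, running G = -9.039045
t=6: π = [0.4143, 0.3000, 0.2857], E[r] = -2.4286, γ^t·E[r] = -0.636636, running G = -9.675681
t=7: π = [0.4143, 0.3000, 0.2857], E[r] = -2.4286, γ^t·E[r] = -0.509308, running G = -10.184989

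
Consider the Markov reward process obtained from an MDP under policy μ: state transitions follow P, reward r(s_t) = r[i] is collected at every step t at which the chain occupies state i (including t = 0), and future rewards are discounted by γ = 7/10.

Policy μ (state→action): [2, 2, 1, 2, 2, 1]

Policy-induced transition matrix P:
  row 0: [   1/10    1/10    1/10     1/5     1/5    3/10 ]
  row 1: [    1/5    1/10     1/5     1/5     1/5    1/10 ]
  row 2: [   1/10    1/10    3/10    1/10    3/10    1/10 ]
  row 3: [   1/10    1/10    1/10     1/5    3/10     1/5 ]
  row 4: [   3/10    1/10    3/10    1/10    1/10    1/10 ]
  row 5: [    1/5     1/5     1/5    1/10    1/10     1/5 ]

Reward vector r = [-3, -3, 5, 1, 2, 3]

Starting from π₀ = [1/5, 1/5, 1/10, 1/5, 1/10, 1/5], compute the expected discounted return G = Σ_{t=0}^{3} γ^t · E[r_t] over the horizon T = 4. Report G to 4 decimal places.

G = 2.1209

t=0: π = [0.2000, 0.2000, 0.1000, 0.2000, 0.1000, 0.2000], E[r] = 0.3000, γ^t·E[r] = 0.300000, running G = 0.300000
t=1: π = [0.1600, 0.1200, 0.1800, 0.1600, 0.2000, 0.1800], E[r] = 1.1600, γ^t·E[r] = 0.812000, running G = 1.112000
t=2: π = [0.1700, 0.1180, 0.2060, 0.1440, 0.1960, 0.1660], E[r] = 1.2000, γ^t·E[r] = 0.588000, running G = 1.700000
t=3: π = [0.1676, 0.1166, 0.2088, 0.1432, 0.1988, 0.1650], E[r] = 1.2272, γ^t·E[r] = 0.420930, running G = 2.120930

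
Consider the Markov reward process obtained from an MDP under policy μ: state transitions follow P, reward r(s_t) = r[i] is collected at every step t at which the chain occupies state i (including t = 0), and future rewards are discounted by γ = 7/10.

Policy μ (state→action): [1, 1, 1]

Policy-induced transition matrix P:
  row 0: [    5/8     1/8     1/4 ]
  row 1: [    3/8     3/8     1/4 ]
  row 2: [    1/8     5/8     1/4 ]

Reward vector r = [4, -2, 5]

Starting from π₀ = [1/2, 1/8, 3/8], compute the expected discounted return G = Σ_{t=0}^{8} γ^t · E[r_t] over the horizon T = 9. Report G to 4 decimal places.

t=0: π = [0.5000, 0.1250, 0.3750], E[r] = 3.6250, γ^t·E[r] = 3.625000, running G = 3.625000
t=1: π = [0.4063, 0.3438, 0.2500], E[r] = 2.1875, γ^t·E[r] = 1.531250, running G = 5.156250
t=2: π = [0.4141, 0.3359, 0.2500], E[r] = 2.2344, γ^t·E[r] = 1.094844, running G = 6.251094
t=3: π = [0.4160, 0.3340, 0.2500], E[r] = 2.2461, γ^t·E[r] = 0.770410, running G = 7.021504
t=4: π = [0.4165, 0.3335, 0.2500], E[r] = 2.2490, γ^t·E[r] = 0.539991, running G = 7.561494
t=5: π = [0.4166, 0.3334, 0.2500], E[r] = 2.2498, γ^t·E[r] = 0.378116, running G = 7.939611
t=6: π = [0.4167, 0.3333, 0.2500], E[r] = 2.2499, γ^t·E[r] = 0.264703, running G = 8.204314
t=7: π = [0.4167, 0.3333, 0.2500], E[r] = 2.2500, γ^t·E[r] = 0.185296, running G = 8.389610
t=8: π = [0.4167, 0.3333, 0.2500], E[r] = 2.2500, γ^t·E[r] = 0.129708, running G = 8.519318

G = 8.5193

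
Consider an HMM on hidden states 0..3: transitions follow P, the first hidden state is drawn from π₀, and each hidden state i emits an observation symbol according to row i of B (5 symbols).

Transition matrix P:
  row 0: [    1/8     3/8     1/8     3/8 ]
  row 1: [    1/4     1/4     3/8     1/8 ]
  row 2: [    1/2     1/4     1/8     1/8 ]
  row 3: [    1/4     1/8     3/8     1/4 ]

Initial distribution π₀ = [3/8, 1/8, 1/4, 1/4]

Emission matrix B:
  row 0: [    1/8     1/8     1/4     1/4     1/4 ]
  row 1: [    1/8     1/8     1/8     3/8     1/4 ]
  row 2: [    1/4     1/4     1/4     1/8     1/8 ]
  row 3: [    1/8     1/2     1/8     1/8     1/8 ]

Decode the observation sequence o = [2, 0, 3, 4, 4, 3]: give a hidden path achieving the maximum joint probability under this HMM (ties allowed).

path = [2, 0, 1, 2, 0, 1]

t=0: δ = [9.375e-02, 1.562e-02, 6.250e-02, 3.125e-02]  (obs o_0=2)
t=1: δ = [3.906e-03, 4.395e-03, 2.930e-03, 4.395e-03]  ψ = [2, 0, 0, 0]  (obs o_1=0)
t=2: δ = [3.662e-04, 5.493e-04, 2.060e-04, 1.831e-04]  ψ = [2, 0, 1, 0]  (obs o_2=3)
t=3: δ = [3.433e-05, 3.433e-05, 2.575e-05, 1.717e-05]  ψ = [1, 0, 1, 0]  (obs o_3=4)
t=4: δ = [3.219e-06, 3.219e-06, 1.609e-06, 1.609e-06]  ψ = [2, 0, 1, 0]  (obs o_4=4)
t=5: δ = [2.012e-07, 4.526e-07, 1.509e-07, 1.509e-07]  ψ = [1, 0, 1, 0]  (obs o_5=3)
backtrack: best end state = 1; path = [2, 0, 1, 2, 0, 1]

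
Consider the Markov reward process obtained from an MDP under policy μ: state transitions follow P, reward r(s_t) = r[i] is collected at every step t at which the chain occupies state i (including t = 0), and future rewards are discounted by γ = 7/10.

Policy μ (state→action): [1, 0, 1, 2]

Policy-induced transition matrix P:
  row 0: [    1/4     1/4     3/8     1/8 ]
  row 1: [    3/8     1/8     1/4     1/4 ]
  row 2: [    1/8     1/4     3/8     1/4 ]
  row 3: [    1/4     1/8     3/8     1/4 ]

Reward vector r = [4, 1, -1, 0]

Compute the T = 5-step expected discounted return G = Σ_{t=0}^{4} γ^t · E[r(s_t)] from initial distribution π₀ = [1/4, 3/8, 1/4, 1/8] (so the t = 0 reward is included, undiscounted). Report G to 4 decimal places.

G = 2.6011

t=0: π = [0.2500, 0.3750, 0.2500, 0.1250], E[r] = 1.1250, γ^t·E[r] = 1.125000, running G = 1.125000
t=1: π = [0.2656, 0.1875, 0.3281, 0.2188], E[r] = 0.9219, γ^t·E[r] = 0.645313, running G = 1.770313
t=2: π = [0.2324, 0.1992, 0.3516, 0.2168], E[r] = 0.7773, γ^t·E[r] = 0.380898, running G = 2.151211
t=3: π = [0.2310, 0.1980, 0.3501, 0.2209], E[r] = 0.7717, γ^t·E[r] = 0.264703, running G = 2.415914
t=4: π = [0.2310, 0.1976, 0.3503, 0.2211], E[r] = 0.7713, γ^t·E[r] = 0.185197, running G = 2.601111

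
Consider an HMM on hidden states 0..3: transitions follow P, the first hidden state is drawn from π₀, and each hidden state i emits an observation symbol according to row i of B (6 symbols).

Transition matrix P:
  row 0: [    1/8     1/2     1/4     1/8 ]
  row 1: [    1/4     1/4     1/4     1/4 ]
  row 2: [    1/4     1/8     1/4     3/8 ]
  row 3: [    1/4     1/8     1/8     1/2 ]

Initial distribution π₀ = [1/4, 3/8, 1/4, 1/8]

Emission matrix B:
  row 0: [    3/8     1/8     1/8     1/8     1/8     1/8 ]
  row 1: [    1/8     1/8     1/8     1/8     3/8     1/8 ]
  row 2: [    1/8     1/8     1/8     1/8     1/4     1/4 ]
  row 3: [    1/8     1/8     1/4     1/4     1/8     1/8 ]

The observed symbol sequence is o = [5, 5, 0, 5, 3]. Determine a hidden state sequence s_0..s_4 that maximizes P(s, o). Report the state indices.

path = [2, 2, 0, 2, 3]

t=0: δ = [3.125e-02, 4.688e-02, 6.250e-02, 1.562e-02]  (obs o_0=5)
t=1: δ = [1.953e-03, 1.953e-03, 3.906e-03, 2.930e-03]  ψ = [2, 0, 2, 2]  (obs o_1=5)
t=2: δ = [3.662e-04, 1.221e-04, 1.221e-04, 1.831e-04]  ψ = [2, 0, 2, 2]  (obs o_2=0)
t=3: δ = [5.722e-06, 2.289e-05, 2.289e-05, 1.144e-05]  ψ = [0, 0, 0, 3]  (obs o_3=5)
t=4: δ = [7.153e-07, 7.153e-07, 7.153e-07, 2.146e-06]  ψ = [1, 1, 1, 2]  (obs o_4=3)
backtrack: best end state = 3; path = [2, 2, 0, 2, 3]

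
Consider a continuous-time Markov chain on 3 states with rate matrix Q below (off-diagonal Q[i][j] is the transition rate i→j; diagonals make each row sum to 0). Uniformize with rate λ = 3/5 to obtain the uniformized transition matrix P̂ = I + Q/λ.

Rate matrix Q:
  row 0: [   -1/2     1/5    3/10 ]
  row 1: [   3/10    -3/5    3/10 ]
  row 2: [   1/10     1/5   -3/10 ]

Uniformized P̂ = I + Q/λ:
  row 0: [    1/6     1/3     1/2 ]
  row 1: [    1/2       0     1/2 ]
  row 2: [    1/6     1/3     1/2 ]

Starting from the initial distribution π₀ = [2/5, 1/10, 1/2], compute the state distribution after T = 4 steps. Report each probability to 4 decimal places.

π = [0.2519, 0.2481, 0.5000]

t=0: π = [0.4000, 0.1000, 0.5000]
t=1: π = [0.2000, 0.3000, 0.5000]
t=2: π = [0.2667, 0.2333, 0.5000]
t=3: π = [0.2444, 0.2556, 0.5000]
t=4: π = [0.2519, 0.2481, 0.5000]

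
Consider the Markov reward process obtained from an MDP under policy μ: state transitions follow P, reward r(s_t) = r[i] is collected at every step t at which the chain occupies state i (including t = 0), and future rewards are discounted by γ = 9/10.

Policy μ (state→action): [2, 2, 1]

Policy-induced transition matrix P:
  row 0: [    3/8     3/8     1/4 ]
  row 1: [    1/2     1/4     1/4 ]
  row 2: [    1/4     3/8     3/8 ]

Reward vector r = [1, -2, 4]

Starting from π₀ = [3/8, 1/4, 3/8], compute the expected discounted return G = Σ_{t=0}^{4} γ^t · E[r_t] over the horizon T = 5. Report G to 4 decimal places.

G = 4.0366

t=0: π = [0.3750, 0.2500, 0.3750], E[r] = 1.3750, γ^t·E[r] = 1.375000, running G = 1.375000
t=1: π = [0.3594, 0.3438, 0.2969], E[r] = 0.8594, γ^t·E[r] = 0.773438, running G = 2.148438
t=2: π = [0.3809, 0.3320, 0.2871], E[r] = 0.8652, γ^t·E[r] = 0.700840, running G = 2.849277
t=3: π = [0.3806, 0.3335, 0.2859], E[r] = 0.8572, γ^t·E[r] = 0.624883, running G = 3.474160
t=4: π = [0.3810, 0.3333, 0.2857], E[r] = 0.8573, γ^t·E[r] = 0.562454, running G = 4.036614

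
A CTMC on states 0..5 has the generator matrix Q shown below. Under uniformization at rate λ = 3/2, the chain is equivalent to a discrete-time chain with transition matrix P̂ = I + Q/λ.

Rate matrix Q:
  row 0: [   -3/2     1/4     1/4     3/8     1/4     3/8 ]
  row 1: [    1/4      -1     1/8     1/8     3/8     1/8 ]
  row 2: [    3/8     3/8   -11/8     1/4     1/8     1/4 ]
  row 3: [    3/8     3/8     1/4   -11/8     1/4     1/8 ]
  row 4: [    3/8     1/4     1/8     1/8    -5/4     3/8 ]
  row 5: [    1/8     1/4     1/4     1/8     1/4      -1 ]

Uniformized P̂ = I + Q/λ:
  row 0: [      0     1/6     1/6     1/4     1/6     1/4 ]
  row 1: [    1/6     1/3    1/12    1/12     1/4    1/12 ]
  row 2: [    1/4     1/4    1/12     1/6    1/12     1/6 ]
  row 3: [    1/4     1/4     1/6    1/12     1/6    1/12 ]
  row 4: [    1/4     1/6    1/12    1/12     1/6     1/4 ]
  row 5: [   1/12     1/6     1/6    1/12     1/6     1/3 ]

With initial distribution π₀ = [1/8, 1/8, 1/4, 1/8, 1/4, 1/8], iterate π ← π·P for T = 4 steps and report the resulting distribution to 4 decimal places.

t=0: π = [0.1250, 0.1250, 0.2500, 0.1250, 0.2500, 0.1250]
t=1: π = [0.1875, 0.2188, 0.1146, 0.1250, 0.1563, 0.1979]
t=2: π = [0.1519, 0.2231, 0.1259, 0.1241, 0.1753, 0.1997]
t=3: π = [0.1602, 0.2247, 0.1230, 0.1191, 0.1748, 0.1983]
t=4: π = [0.1582, 0.2243, 0.1231, 0.1203, 0.1751, 0.1990]

π = [0.1582, 0.2243, 0.1231, 0.1203, 0.1751, 0.1990]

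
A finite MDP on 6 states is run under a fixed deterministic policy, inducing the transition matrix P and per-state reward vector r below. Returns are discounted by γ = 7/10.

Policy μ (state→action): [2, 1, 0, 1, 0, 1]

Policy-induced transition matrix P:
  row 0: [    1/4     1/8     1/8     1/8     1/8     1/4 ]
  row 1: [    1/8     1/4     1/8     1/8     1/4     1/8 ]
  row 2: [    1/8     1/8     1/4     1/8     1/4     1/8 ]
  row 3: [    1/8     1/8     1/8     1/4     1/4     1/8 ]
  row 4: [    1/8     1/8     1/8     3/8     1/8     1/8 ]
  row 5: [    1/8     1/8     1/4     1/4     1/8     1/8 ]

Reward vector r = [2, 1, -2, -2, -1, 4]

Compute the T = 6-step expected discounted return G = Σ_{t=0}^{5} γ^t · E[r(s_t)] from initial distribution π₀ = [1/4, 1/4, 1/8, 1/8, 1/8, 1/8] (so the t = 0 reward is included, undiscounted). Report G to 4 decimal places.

G = 0.8474

t=0: π = [0.2500, 0.2500, 0.1250, 0.1250, 0.1250, 0.1250], E[r] = 0.6250, γ^t·E[r] = 0.625000, running G = 0.625000
t=1: π = [0.1563, 0.1563, 0.1563, 0.1875, 0.1875, 0.1563], E[r] = 0.2188, γ^t·E[r] = 0.153125, running G = 0.778125
t=2: π = [0.1445, 0.1445, 0.1641, 0.2148, 0.1875, 0.1445], E[r] = 0.0664, γ^t·E[r] = 0.032539, running G = 0.810664
t=3: π = [0.1431, 0.1431, 0.1636, 0.2168, 0.1904, 0.1431], E[r] = 0.0503, γ^t·E[r] = 0.017250, running G = 0.827915
t=4: π = [0.1429, 0.1429, 0.1633, 0.2176, 0.1904, 0.1429], E[r] = 0.0479, γ^t·E[r] = 0.011504, running G = 0.839418
t=5: π = [0.1429, 0.1429, 0.1633, 0.2177, 0.1905, 0.1429], E[r] = 0.0477, γ^t·E[r] = 0.008010, running G = 0.847429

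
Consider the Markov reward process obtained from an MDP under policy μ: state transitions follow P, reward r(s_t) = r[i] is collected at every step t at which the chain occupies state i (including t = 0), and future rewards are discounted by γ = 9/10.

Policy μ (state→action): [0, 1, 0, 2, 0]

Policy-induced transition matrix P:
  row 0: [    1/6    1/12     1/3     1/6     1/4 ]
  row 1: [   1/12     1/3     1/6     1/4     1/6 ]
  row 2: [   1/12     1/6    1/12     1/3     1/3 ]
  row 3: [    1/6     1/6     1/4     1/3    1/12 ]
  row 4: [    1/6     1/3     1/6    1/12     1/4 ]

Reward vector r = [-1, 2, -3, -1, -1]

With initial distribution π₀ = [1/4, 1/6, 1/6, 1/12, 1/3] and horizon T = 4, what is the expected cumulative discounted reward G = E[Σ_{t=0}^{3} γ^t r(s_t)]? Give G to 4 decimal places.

t=0: π = [0.2500, 0.1667, 0.1667, 0.0833, 0.3333], E[r] = -0.8333, γ^t·E[r] = -0.833333, running G = -0.833333
t=1: π = [0.1389, 0.2292, 0.2014, 0.1944, 0.2361], E[r] = -0.7153, γ^t·E[r] = -0.643750, running G = -1.477083
t=2: π = [0.1308, 0.2326, 0.1892, 0.2321, 0.2153], E[r] = -0.6806, γ^t·E[r] = -0.551250, running G = -2.028333
t=3: π = [0.1315, 0.2304, 0.1920, 0.2383, 0.2077], E[r] = -0.6928, γ^t·E[r] = -0.505055, running G = -2.533388

G = -2.5334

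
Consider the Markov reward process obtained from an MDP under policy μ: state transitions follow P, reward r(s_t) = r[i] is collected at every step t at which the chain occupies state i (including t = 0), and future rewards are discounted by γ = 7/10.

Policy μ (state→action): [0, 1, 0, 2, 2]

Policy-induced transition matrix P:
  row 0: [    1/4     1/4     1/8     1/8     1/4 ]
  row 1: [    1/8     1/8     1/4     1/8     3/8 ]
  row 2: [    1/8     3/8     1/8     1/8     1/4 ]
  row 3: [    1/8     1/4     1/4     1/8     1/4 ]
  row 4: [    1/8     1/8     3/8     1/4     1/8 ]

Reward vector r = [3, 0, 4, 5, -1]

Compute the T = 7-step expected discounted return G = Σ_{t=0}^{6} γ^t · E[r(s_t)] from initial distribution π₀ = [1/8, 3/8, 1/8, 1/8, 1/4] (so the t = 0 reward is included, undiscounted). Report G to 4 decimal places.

t=0: π = [0.1250, 0.3750, 0.1250, 0.1250, 0.2500], E[r] = 1.2500, γ^t·E[r] = 1.250000, running G = 1.250000
t=1: π = [0.1406, 0.1875, 0.2500, 0.1563, 0.2656], E[r] = 1.9375, γ^t·E[r] = 1.356250, running G = 2.606250
t=2: π = [0.1426, 0.2246, 0.2344, 0.1582, 0.2402], E[r] = 1.9160, γ^t·E[r] = 0.938848, running G = 3.545098
t=3: π = [0.1428, 0.2212, 0.2329, 0.1550, 0.2480], E[r] = 1.8872, γ^t·E[r] = 0.647312, running G = 4.192410
t=4: π = [0.1429, 0.2205, 0.2340, 0.1560, 0.2466], E[r] = 1.8981, γ^t·E[r] = 0.455734, running G = 4.648144
t=5: π = [0.1429, 0.2209, 0.2337, 0.1558, 0.2467], E[r] = 1.8959, γ^t·E[r] = 0.318639, running G = 4.966783
t=6: π = [0.1429, 0.2208, 0.2338, 0.1558, 0.2468], E[r] = 1.8961, γ^t·E[r] = 0.223072, running G = 5.189855

G = 5.1899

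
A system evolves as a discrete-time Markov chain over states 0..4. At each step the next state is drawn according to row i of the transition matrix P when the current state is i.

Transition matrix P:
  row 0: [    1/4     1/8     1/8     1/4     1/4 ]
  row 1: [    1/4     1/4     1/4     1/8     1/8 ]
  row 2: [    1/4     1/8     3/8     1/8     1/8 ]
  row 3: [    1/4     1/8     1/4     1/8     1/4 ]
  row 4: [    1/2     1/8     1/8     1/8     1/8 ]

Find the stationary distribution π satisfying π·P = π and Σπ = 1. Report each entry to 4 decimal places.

π = [0.2955, 0.1429, 0.2175, 0.1619, 0.1822]

Balance equations π_j = Σ_i π_i·P[i][j]:
  π_0 = 1/4·π_0 + 1/4·π_1 + 1/4·π_2 + 1/4·π_3 + 1/2·π_4
  π_1 = 1/8·π_0 + 1/4·π_1 + 1/8·π_2 + 1/8·π_3 + 1/8·π_4
  π_2 = 1/8·π_0 + 1/4·π_1 + 3/8·π_2 + 1/4·π_3 + 1/8·π_4
  π_3 = 1/4·π_0 + 1/8·π_1 + 1/8·π_2 + 1/8·π_3 + 1/8·π_4
  normalize: π_0 + π_1 + π_2 + π_3 + π_4 = 1
Solving the linear system gives exactly π = [73/247, 1/7, 376/1729, 40/247, 45/247].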